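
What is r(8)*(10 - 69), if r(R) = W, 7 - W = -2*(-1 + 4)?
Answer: -767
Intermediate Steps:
W = 13 (W = 7 - (-2)*(-1 + 4) = 7 - (-2)*3 = 7 - 1*(-6) = 7 + 6 = 13)
r(R) = 13
r(8)*(10 - 69) = 13*(10 - 69) = 13*(-59) = -767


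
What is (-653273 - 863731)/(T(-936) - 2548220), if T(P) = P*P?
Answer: 379251/418031 ≈ 0.90723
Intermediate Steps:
T(P) = P²
(-653273 - 863731)/(T(-936) - 2548220) = (-653273 - 863731)/((-936)² - 2548220) = -1517004/(876096 - 2548220) = -1517004/(-1672124) = -1517004*(-1/1672124) = 379251/418031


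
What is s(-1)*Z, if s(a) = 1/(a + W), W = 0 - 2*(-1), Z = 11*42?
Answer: 462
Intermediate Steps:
Z = 462
W = 2 (W = 0 + 2 = 2)
s(a) = 1/(2 + a) (s(a) = 1/(a + 2) = 1/(2 + a))
s(-1)*Z = 462/(2 - 1) = 462/1 = 1*462 = 462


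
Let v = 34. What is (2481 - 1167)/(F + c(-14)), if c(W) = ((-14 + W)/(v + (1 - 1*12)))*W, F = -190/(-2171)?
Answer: 10935327/142567 ≈ 76.703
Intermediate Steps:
F = 190/2171 (F = -190*(-1/2171) = 190/2171 ≈ 0.087517)
c(W) = W*(-14/23 + W/23) (c(W) = ((-14 + W)/(34 + (1 - 1*12)))*W = ((-14 + W)/(34 + (1 - 12)))*W = ((-14 + W)/(34 - 11))*W = ((-14 + W)/23)*W = ((-14 + W)*(1/23))*W = (-14/23 + W/23)*W = W*(-14/23 + W/23))
(2481 - 1167)/(F + c(-14)) = (2481 - 1167)/(190/2171 + (1/23)*(-14)*(-14 - 14)) = 1314/(190/2171 + (1/23)*(-14)*(-28)) = 1314/(190/2171 + 392/23) = 1314/(855402/49933) = 1314*(49933/855402) = 10935327/142567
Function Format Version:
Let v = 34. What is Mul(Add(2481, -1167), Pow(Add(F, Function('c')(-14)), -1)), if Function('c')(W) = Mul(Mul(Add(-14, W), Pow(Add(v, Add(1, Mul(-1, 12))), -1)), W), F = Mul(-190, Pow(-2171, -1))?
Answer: Rational(10935327, 142567) ≈ 76.703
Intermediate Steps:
F = Rational(190, 2171) (F = Mul(-190, Rational(-1, 2171)) = Rational(190, 2171) ≈ 0.087517)
Function('c')(W) = Mul(W, Add(Rational(-14, 23), Mul(Rational(1, 23), W))) (Function('c')(W) = Mul(Mul(Add(-14, W), Pow(Add(34, Add(1, Mul(-1, 12))), -1)), W) = Mul(Mul(Add(-14, W), Pow(Add(34, Add(1, -12)), -1)), W) = Mul(Mul(Add(-14, W), Pow(Add(34, -11), -1)), W) = Mul(Mul(Add(-14, W), Pow(23, -1)), W) = Mul(Mul(Add(-14, W), Rational(1, 23)), W) = Mul(Add(Rational(-14, 23), Mul(Rational(1, 23), W)), W) = Mul(W, Add(Rational(-14, 23), Mul(Rational(1, 23), W))))
Mul(Add(2481, -1167), Pow(Add(F, Function('c')(-14)), -1)) = Mul(Add(2481, -1167), Pow(Add(Rational(190, 2171), Mul(Rational(1, 23), -14, Add(-14, -14))), -1)) = Mul(1314, Pow(Add(Rational(190, 2171), Mul(Rational(1, 23), -14, -28)), -1)) = Mul(1314, Pow(Add(Rational(190, 2171), Rational(392, 23)), -1)) = Mul(1314, Pow(Rational(855402, 49933), -1)) = Mul(1314, Rational(49933, 855402)) = Rational(10935327, 142567)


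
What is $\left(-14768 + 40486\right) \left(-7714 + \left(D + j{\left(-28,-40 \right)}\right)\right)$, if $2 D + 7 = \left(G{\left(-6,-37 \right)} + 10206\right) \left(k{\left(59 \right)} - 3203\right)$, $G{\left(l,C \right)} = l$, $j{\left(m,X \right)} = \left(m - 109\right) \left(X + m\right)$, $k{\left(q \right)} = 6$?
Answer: $-419283164377$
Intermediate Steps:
$j{\left(m,X \right)} = \left(-109 + m\right) \left(X + m\right)$
$D = - \frac{32609407}{2}$ ($D = - \frac{7}{2} + \frac{\left(-6 + 10206\right) \left(6 - 3203\right)}{2} = - \frac{7}{2} + \frac{10200 \left(-3197\right)}{2} = - \frac{7}{2} + \frac{1}{2} \left(-32609400\right) = - \frac{7}{2} - 16304700 = - \frac{32609407}{2} \approx -1.6305 \cdot 10^{7}$)
$\left(-14768 + 40486\right) \left(-7714 + \left(D + j{\left(-28,-40 \right)}\right)\right) = \left(-14768 + 40486\right) \left(-7714 - \frac{32590775}{2}\right) = 25718 \left(-7714 + \left(- \frac{32609407}{2} + \left(784 + 4360 + 3052 + 1120\right)\right)\right) = 25718 \left(-7714 + \left(- \frac{32609407}{2} + 9316\right)\right) = 25718 \left(-7714 - \frac{32590775}{2}\right) = 25718 \left(- \frac{32606203}{2}\right) = -419283164377$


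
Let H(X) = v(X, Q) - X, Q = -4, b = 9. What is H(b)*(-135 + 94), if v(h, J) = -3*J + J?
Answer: 41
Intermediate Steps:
v(h, J) = -2*J
H(X) = 8 - X (H(X) = -2*(-4) - X = 8 - X)
H(b)*(-135 + 94) = (8 - 1*9)*(-135 + 94) = (8 - 9)*(-41) = -1*(-41) = 41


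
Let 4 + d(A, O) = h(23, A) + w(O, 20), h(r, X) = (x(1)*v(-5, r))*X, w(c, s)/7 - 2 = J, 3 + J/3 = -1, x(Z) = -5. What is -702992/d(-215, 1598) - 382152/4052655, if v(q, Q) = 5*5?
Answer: -953075366504/36205068885 ≈ -26.324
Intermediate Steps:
v(q, Q) = 25
J = -12 (J = -9 + 3*(-1) = -9 - 3 = -12)
w(c, s) = -70 (w(c, s) = 14 + 7*(-12) = 14 - 84 = -70)
h(r, X) = -125*X (h(r, X) = (-5*25)*X = -125*X)
d(A, O) = -74 - 125*A (d(A, O) = -4 + (-125*A - 70) = -4 + (-70 - 125*A) = -74 - 125*A)
-702992/d(-215, 1598) - 382152/4052655 = -702992/(-74 - 125*(-215)) - 382152/4052655 = -702992/(-74 + 26875) - 382152*1/4052655 = -702992/26801 - 127384/1350885 = -953075366504/36205068885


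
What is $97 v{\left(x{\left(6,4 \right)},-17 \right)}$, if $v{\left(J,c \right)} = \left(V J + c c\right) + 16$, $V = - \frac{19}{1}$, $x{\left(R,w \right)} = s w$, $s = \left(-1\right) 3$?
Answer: $51701$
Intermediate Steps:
$s = -3$
$x{\left(R,w \right)} = - 3 w$
$V = -19$ ($V = \left(-19\right) 1 = -19$)
$v{\left(J,c \right)} = 16 + c^{2} - 19 J$ ($v{\left(J,c \right)} = \left(- 19 J + c c\right) + 16 = \left(- 19 J + c^{2}\right) + 16 = \left(c^{2} - 19 J\right) + 16 = 16 + c^{2} - 19 J$)
$97 v{\left(x{\left(6,4 \right)},-17 \right)} = 97 \left(16 + \left(-17\right)^{2} - 19 \left(\left(-3\right) 4\right)\right) = 97 \left(16 + 289 - -228\right) = 97 \left(16 + 289 + 228\right) = 97 \cdot 533 = 51701$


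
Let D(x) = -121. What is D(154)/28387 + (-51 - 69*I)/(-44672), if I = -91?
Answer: -45549887/317026016 ≈ -0.14368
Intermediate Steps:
D(154)/28387 + (-51 - 69*I)/(-44672) = -121/28387 + (-51 - 69*(-91))/(-44672) = -121*1/28387 + (-51 + 6279)*(-1/44672) = -121/28387 + 6228*(-1/44672) = -121/28387 - 1557/11168 = -45549887/317026016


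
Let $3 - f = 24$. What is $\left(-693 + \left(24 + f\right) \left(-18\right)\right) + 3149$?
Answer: $2402$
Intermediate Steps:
$f = -21$ ($f = 3 - 24 = -21$)
$\left(-693 + \left(24 + f\right) \left(-18\right)\right) + 3149 = \left(-693 + \left(24 - 21\right) \left(-18\right)\right) + 3149 = \left(-693 + 3 \left(-18\right)\right) + 3149 = \left(-693 - 54\right) + 3149 = -747 + 3149 = 2402$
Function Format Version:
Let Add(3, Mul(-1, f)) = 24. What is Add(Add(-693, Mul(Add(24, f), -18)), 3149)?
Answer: 2402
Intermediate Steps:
f = -21 (f = Add(3, Mul(-1, 24)) = Add(3, -24) = -21)
Add(Add(-693, Mul(Add(24, f), -18)), 3149) = Add(Add(-693, Mul(Add(24, -21), -18)), 3149) = Add(Add(-693, Mul(3, -18)), 3149) = Add(Add(-693, -54), 3149) = Add(-747, 3149) = 2402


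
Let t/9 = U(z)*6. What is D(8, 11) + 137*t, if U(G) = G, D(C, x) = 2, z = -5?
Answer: -36988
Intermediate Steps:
t = -270 (t = 9*(-5*6) = 9*(-30) = -270)
D(8, 11) + 137*t = 2 + 137*(-270) = 2 - 36990 = -36988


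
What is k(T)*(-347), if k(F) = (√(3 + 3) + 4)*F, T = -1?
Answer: 1388 + 347*√6 ≈ 2238.0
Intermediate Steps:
k(F) = F*(4 + √6) (k(F) = (√6 + 4)*F = (4 + √6)*F = F*(4 + √6))
k(T)*(-347) = -(4 + √6)*(-347) = (-4 - √6)*(-347) = 1388 + 347*√6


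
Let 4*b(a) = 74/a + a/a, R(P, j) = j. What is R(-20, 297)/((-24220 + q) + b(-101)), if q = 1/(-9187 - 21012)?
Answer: -35876412/2925671051 ≈ -0.012263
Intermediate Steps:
b(a) = 1/4 + 37/(2*a) (b(a) = (74/a + a/a)/4 = (74/a + 1)/4 = (1 + 74/a)/4 = 1/4 + 37/(2*a))
q = -1/30199 (q = 1/(-30199) = -1/30199 ≈ -3.3114e-5)
R(-20, 297)/((-24220 + q) + b(-101)) = 297/((-24220 - 1/30199) + (1/4)*(74 - 101)/(-101)) = 297/(-731419781/30199 + (1/4)*(-1/101)*(-27)) = 297/(-731419781/30199 + 27/404) = 297/(-2925671051/120796) = 297*(-120796/2925671051) = -35876412/2925671051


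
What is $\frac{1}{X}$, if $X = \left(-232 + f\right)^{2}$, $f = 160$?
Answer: $\frac{1}{5184} \approx 0.0001929$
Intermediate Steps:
$X = 5184$ ($X = \left(-232 + 160\right)^{2} = \left(-72\right)^{2} = 5184$)
$\frac{1}{X} = \frac{1}{5184}$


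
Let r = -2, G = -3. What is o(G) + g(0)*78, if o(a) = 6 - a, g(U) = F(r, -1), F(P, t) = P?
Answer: -147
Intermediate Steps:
g(U) = -2
o(G) + g(0)*78 = (6 - 1*(-3)) - 2*78 = (6 + 3) - 156 = 9 - 156 = -147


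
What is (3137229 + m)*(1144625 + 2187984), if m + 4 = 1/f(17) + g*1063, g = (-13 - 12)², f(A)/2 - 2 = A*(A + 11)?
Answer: 12111799537259009/956 ≈ 1.2669e+13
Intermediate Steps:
f(A) = 4 + 2*A*(11 + A) (f(A) = 4 + 2*(A*(A + 11)) = 4 + 2*(A*(11 + A)) = 4 + 2*A*(11 + A))
g = 625 (g = (-25)² = 625)
m = 635138677/956 (m = -4 + (1/(4 + 2*17² + 22*17) + 625*1063) = -4 + (1/(4 + 2*289 + 374) + 664375) = -4 + (1/(4 + 578 + 374) + 664375) = -4 + (1/956 + 664375) = -4 + 635142501/956 = 635138677/956 ≈ 6.6437e+5)
(3137229 + m)*(1144625 + 2187984) = (3137229 + 635138677/956)*(1144625 + 2187984) = (3634329601/956)*3332609 = 12111799537259009/956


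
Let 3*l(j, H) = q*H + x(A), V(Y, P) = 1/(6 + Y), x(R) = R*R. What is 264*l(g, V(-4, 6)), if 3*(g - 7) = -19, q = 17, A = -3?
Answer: 1540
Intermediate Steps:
x(R) = R²
g = ⅔ (g = 7 + (⅓)*(-19) = 7 - 19/3 = ⅔ ≈ 0.66667)
l(j, H) = 3 + 17*H/3 (l(j, H) = (17*H + (-3)²)/3 = (17*H + 9)/3 = (9 + 17*H)/3 = 3 + 17*H/3)
264*l(g, V(-4, 6)) = 264*(3 + 17/(3*(6 - 4))) = 264*(3 + (17/3)/2) = 264*(3 + (17/3)*(½)) = 264*(3 + 17/6) = 264*(35/6) = 1540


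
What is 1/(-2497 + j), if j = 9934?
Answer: 1/7437 ≈ 0.00013446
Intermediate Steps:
1/(-2497 + j) = 1/(-2497 + 9934) = 1/7437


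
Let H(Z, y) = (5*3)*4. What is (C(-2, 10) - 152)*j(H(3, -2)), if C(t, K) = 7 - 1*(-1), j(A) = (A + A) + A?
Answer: -25920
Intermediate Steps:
H(Z, y) = 60 (H(Z, y) = 15*4 = 60)
j(A) = 3*A (j(A) = 2*A + A = 3*A)
C(t, K) = 8 (C(t, K) = 7 + 1 = 8)
(C(-2, 10) - 152)*j(H(3, -2)) = (8 - 152)*(3*60) = -144*180 = -25920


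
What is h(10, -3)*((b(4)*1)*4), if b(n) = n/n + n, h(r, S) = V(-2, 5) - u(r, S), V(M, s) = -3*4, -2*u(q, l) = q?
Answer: -140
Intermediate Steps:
u(q, l) = -q/2
V(M, s) = -12
h(r, S) = -12 + r/2 (h(r, S) = -12 - (-1)*r/2 = -12 + r/2)
b(n) = 1 + n
h(10, -3)*((b(4)*1)*4) = (-12 + (1/2)*10)*(((1 + 4)*1)*4) = (-12 + 5)*((5*1)*4) = -35*4 = -7*20 = -140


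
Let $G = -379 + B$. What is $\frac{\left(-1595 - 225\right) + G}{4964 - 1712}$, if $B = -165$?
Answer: $- \frac{197}{271} \approx -0.72694$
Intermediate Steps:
$G = -544$ ($G = -379 - 165 = -544$)
$\frac{\left(-1595 - 225\right) + G}{4964 - 1712} = \frac{\left(-1595 - 225\right) - 544}{4964 - 1712} = \frac{-1820 - 544}{3252} = \left(-2364\right) \frac{1}{3252} = - \frac{197}{271}$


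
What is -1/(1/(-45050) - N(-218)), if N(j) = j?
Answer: -45050/9820899 ≈ -0.0045872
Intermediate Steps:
-1/(1/(-45050) - N(-218)) = -1/(1/(-45050) - 1*(-218)) = -1/(-1/45050 + 218) = -1/9820899/45050 = -1*45050/9820899 = -45050/9820899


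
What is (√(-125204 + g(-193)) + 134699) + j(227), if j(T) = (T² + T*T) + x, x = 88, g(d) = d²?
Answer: 237845 + 7*I*√1795 ≈ 2.3785e+5 + 296.57*I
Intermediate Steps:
j(T) = 88 + 2*T² (j(T) = (T² + T*T) + 88 = (T² + T²) + 88 = 2*T² + 88 = 88 + 2*T²)
(√(-125204 + g(-193)) + 134699) + j(227) = (√(-125204 + (-193)²) + 134699) + (88 + 2*227²) = (√(-125204 + 37249) + 134699) + (88 + 2*51529) = (√(-87955) + 134699) + (88 + 103058) = (7*I*√1795 + 134699) + 103146 = (134699 + 7*I*√1795) + 103146 = 237845 + 7*I*√1795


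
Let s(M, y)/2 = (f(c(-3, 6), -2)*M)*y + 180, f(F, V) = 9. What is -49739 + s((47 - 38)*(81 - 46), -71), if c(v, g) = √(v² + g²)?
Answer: -451949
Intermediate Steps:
c(v, g) = √(g² + v²)
s(M, y) = 360 + 18*M*y (s(M, y) = 2*((9*M)*y + 180) = 2*(9*M*y + 180) = 2*(180 + 9*M*y) = 360 + 18*M*y)
-49739 + s((47 - 38)*(81 - 46), -71) = -49739 + (360 + 18*((47 - 38)*(81 - 46))*(-71)) = -49739 + (360 + 18*(9*35)*(-71)) = -49739 + (360 + 18*315*(-71)) = -49739 + (360 - 402570) = -49739 - 402210 = -451949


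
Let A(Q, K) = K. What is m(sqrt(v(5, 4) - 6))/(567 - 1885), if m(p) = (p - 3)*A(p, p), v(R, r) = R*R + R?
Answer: -12/659 + 3*sqrt(6)/659 ≈ -0.0070585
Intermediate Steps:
v(R, r) = R + R**2 (v(R, r) = R**2 + R = R + R**2)
m(p) = p*(-3 + p) (m(p) = (p - 3)*p = (-3 + p)*p = p*(-3 + p))
m(sqrt(v(5, 4) - 6))/(567 - 1885) = (sqrt(5*(1 + 5) - 6)*(-3 + sqrt(5*(1 + 5) - 6)))/(567 - 1885) = (sqrt(5*6 - 6)*(-3 + sqrt(5*6 - 6)))/(-1318) = (sqrt(30 - 6)*(-3 + sqrt(30 - 6)))*(-1/1318) = (sqrt(24)*(-3 + sqrt(24)))*(-1/1318) = ((2*sqrt(6))*(-3 + 2*sqrt(6)))*(-1/1318) = (2*sqrt(6)*(-3 + 2*sqrt(6)))*(-1/1318) = -sqrt(6)*(-3 + 2*sqrt(6))/659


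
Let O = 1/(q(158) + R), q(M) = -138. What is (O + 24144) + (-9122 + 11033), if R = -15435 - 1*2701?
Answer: 476129069/18274 ≈ 26055.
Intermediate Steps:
R = -18136 (R = -15435 - 2701 = -18136)
O = -1/18274 (O = 1/(-138 - 18136) = 1/(-18274) = -1/18274 ≈ -5.4723e-5)
(O + 24144) + (-9122 + 11033) = (-1/18274 + 24144) + (-9122 + 11033) = 441207455/18274 + 1911 = 476129069/18274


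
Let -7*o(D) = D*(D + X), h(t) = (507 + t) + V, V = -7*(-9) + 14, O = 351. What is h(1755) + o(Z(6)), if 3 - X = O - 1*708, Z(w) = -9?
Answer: 19532/7 ≈ 2790.3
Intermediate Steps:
V = 77 (V = 63 + 14 = 77)
X = 360 (X = 3 - (351 - 1*708) = 3 - (351 - 708) = 3 - 1*(-357) = 3 + 357 = 360)
h(t) = 584 + t (h(t) = (507 + t) + 77 = 584 + t)
o(D) = -D*(360 + D)/7 (o(D) = -D*(D + 360)/7 = -D*(360 + D)/7)
h(1755) + o(Z(6)) = (584 + 1755) - ⅐*(-9)*(360 - 9) = 2339 - ⅐*(-9)*351 = 2339 + 3159/7 = 19532/7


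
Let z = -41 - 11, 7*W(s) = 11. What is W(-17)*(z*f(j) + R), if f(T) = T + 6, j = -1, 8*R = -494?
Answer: -14157/28 ≈ -505.61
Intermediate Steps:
W(s) = 11/7 (W(s) = (⅐)*11 = 11/7)
R = -247/4 (R = (⅛)*(-494) = -247/4 ≈ -61.750)
z = -52
f(T) = 6 + T
W(-17)*(z*f(j) + R) = 11*(-52*(6 - 1) - 247/4)/7 = 11*(-52*5 - 247/4)/7 = 11*(-260 - 247/4)/7 = (11/7)*(-1287/4) = -14157/28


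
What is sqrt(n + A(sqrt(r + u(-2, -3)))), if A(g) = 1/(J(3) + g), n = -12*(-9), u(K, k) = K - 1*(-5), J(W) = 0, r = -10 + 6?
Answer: sqrt(108 - I) ≈ 10.392 - 0.04811*I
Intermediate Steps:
r = -4
u(K, k) = 5 + K (u(K, k) = K + 5 = 5 + K)
n = 108
A(g) = 1/g (A(g) = 1/(0 + g) = 1/g)
sqrt(n + A(sqrt(r + u(-2, -3)))) = sqrt(108 + 1/(sqrt(-4 + (5 - 2)))) = sqrt(108 + 1/(sqrt(-4 + 3))) = sqrt(108 + 1/(sqrt(-1))) = sqrt(108 + 1/I) = sqrt(108 - I)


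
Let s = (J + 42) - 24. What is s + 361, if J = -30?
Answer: 349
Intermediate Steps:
s = -12 (s = (-30 + 42) - 24 = 12 - 24 = -12)
s + 361 = -12 + 361 = 349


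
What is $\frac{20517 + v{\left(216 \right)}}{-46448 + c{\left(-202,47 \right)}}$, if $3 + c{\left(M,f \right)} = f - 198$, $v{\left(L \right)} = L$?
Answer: $- \frac{6911}{15534} \approx -0.4449$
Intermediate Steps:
$c{\left(M,f \right)} = -201 + f$ ($c{\left(M,f \right)} = -3 + \left(f - 198\right) = -3 + \left(-198 + f\right) = -201 + f$)
$\frac{20517 + v{\left(216 \right)}}{-46448 + c{\left(-202,47 \right)}} = \frac{20517 + 216}{-46448 + \left(-201 + 47\right)} = \frac{20733}{-46448 - 154} = \frac{20733}{-46602} = 20733 \left(- \frac{1}{46602}\right) = - \frac{6911}{15534}$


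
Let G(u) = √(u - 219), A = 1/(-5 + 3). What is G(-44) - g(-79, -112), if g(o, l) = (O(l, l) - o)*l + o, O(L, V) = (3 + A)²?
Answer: 9627 + I*√263 ≈ 9627.0 + 16.217*I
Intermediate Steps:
A = -½ (A = 1/(-2) = -½ ≈ -0.50000)
O(L, V) = 25/4 (O(L, V) = (3 - ½)² = (5/2)² = 25/4)
g(o, l) = o + l*(25/4 - o) (g(o, l) = (25/4 - o)*l + o = l*(25/4 - o) + o = o + l*(25/4 - o))
G(u) = √(-219 + u)
G(-44) - g(-79, -112) = √(-219 - 44) - (-79 + (25/4)*(-112) - 1*(-112)*(-79)) = √(-263) - (-79 - 700 - 8848) = I*√263 - 1*(-9627) = I*√263 + 9627 = 9627 + I*√263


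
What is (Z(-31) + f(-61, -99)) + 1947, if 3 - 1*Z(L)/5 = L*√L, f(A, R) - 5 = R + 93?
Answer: 1961 + 155*I*√31 ≈ 1961.0 + 863.0*I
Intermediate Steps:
f(A, R) = 98 + R (f(A, R) = 5 + (R + 93) = 5 + (93 + R) = 98 + R)
Z(L) = 15 - 5*L^(3/2) (Z(L) = 15 - 5*L*√L = 15 - 5*L^(3/2))
(Z(-31) + f(-61, -99)) + 1947 = ((15 - (-155)*I*√31) + (98 - 99)) + 1947 = ((15 - (-155)*I*√31) - 1) + 1947 = ((15 + 155*I*√31) - 1) + 1947 = (14 + 155*I*√31) + 1947 = 1961 + 155*I*√31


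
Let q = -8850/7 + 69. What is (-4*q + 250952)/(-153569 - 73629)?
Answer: -895066/795193 ≈ -1.1256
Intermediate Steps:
q = -8367/7 (q = -8850/7 + 69 = -8367/7 ≈ -1195.3)
(-4*q + 250952)/(-153569 - 73629) = (-4*(-8367/7) + 250952)/(-153569 - 73629) = (33468/7 + 250952)/(-227198) = (1790132/7)*(-1/227198) = -895066/795193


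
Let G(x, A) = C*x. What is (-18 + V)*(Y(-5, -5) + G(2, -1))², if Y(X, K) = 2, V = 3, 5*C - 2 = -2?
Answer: -60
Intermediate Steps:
C = 0 (C = ⅖ + (⅕)*(-2) = ⅖ - ⅖ = 0)
G(x, A) = 0 (G(x, A) = 0*x = 0)
(-18 + V)*(Y(-5, -5) + G(2, -1))² = (-18 + 3)*(2 + 0)² = -15*2² = -15*4 = -60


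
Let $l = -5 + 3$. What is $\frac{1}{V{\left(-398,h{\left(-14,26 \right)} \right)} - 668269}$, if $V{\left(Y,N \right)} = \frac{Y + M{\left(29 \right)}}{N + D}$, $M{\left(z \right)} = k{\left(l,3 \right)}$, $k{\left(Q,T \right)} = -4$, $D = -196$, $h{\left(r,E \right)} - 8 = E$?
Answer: $- \frac{27}{18043196} \approx -1.4964 \cdot 10^{-6}$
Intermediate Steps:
$l = -2$
$h{\left(r,E \right)} = 8 + E$
$M{\left(z \right)} = -4$
$V{\left(Y,N \right)} = \frac{-4 + Y}{-196 + N}$ ($V{\left(Y,N \right)} = \frac{Y - 4}{N - 196} = \frac{-4 + Y}{-196 + N}$)
$\frac{1}{V{\left(-398,h{\left(-14,26 \right)} \right)} - 668269} = \frac{1}{\frac{-4 - 398}{-196 + \left(8 + 26\right)} - 668269} = \frac{1}{\frac{1}{-196 + 34} \left(-402\right) - 668269} = \frac{1}{\frac{1}{-162} \left(-402\right) - 668269} = \frac{1}{\left(- \frac{1}{162}\right) \left(-402\right) - 668269} = \frac{1}{\frac{67}{27} - 668269} = \frac{1}{- \frac{18043196}{27}} = - \frac{27}{18043196}$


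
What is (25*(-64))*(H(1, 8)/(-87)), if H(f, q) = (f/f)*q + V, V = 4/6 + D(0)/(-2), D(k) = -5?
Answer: 53600/261 ≈ 205.36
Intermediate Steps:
V = 19/6 (V = 4/6 - 5/(-2) = 4*(⅙) - 5*(-½) = ⅔ + 5/2 = 19/6 ≈ 3.1667)
H(f, q) = 19/6 + q (H(f, q) = (f/f)*q + 19/6 = 1*q + 19/6 = q + 19/6 = 19/6 + q)
(25*(-64))*(H(1, 8)/(-87)) = (25*(-64))*((19/6 + 8)/(-87)) = -53600*(-1)/(3*87) = -1600*(-67/522) = 53600/261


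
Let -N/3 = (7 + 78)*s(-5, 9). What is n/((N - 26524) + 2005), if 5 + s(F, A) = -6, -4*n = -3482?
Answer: -1741/43428 ≈ -0.040089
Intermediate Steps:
n = 1741/2 (n = -¼*(-3482) = 1741/2 ≈ 870.50)
s(F, A) = -11 (s(F, A) = -5 - 6 = -11)
N = 2805 (N = -3*(7 + 78)*(-11) = -255*(-11) = -3*(-935) = 2805)
n/((N - 26524) + 2005) = 1741/(2*((2805 - 26524) + 2005)) = 1741/(2*(-23719 + 2005)) = (1741/2)/(-21714) = (1741/2)*(-1/21714) = -1741/43428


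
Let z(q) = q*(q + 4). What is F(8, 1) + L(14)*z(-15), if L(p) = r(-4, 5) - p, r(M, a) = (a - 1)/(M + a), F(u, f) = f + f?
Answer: -1648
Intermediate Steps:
F(u, f) = 2*f
r(M, a) = (-1 + a)/(M + a)
z(q) = q*(4 + q)
L(p) = 4 - p (L(p) = (-1 + 5)/(-4 + 5) - p = 4/1 - p = 1*4 - p = 4 - p)
F(8, 1) + L(14)*z(-15) = 2*1 + (4 - 1*14)*(-15*(4 - 15)) = 2 + (4 - 14)*(-15*(-11)) = 2 - 10*165 = 2 - 1650 = -1648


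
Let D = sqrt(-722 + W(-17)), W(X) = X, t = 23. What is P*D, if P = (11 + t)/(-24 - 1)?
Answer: -34*I*sqrt(739)/25 ≈ -36.971*I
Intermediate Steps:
D = I*sqrt(739) (D = sqrt(-722 - 17) = sqrt(-739) = I*sqrt(739) ≈ 27.185*I)
P = -34/25 (P = (11 + 23)/(-24 - 1) = 34/(-25) = 34*(-1/25) = -34/25 ≈ -1.3600)
P*D = -34*I*sqrt(739)/25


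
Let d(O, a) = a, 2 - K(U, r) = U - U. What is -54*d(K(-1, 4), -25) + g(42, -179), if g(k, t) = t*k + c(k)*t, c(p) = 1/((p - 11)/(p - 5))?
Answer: -197831/31 ≈ -6381.6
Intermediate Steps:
K(U, r) = 2 (K(U, r) = 2 - (U - U) = 2 - 1*0 = 2 + 0 = 2)
c(p) = (-5 + p)/(-11 + p) (c(p) = 1/((-11 + p)/(-5 + p)) = (-5 + p)/(-11 + p))
g(k, t) = k*t + t*(-5 + k)/(-11 + k) (g(k, t) = t*k + ((-5 + k)/(-11 + k))*t = k*t + t*(-5 + k)/(-11 + k))
-54*d(K(-1, 4), -25) + g(42, -179) = -54*(-25) - 179*(-5 + 42 + 42*(-11 + 42))/(-11 + 42) = 1350 - 179*(-5 + 42 + 42*31)/31 = 1350 - 179*1/31*(-5 + 42 + 1302) = 1350 - 179*1/31*1339 = 1350 - 239681/31 = -197831/31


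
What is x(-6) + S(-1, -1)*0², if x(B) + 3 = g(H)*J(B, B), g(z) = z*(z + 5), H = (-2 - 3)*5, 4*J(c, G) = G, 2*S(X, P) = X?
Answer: -753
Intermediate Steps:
S(X, P) = X/2
J(c, G) = G/4
H = -25 (H = -5*5 = -25)
g(z) = z*(5 + z)
x(B) = -3 + 125*B (x(B) = -3 + (-25*(5 - 25))*(B/4) = -3 + (-25*(-20))*(B/4) = -3 + 500*(B/4) = -3 + 125*B)
x(-6) + S(-1, -1)*0² = (-3 + 125*(-6)) + ((½)*(-1))*0² = (-3 - 750) - ½*0 = -753 + 0 = -753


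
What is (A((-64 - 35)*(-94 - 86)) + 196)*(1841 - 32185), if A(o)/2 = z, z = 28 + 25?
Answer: -9163888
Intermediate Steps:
z = 53
A(o) = 106 (A(o) = 2*53 = 106)
(A((-64 - 35)*(-94 - 86)) + 196)*(1841 - 32185) = (106 + 196)*(1841 - 32185) = 302*(-30344) = -9163888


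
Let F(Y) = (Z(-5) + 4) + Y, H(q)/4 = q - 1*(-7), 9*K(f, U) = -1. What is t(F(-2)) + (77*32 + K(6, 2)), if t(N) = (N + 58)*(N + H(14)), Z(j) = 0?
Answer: 68615/9 ≈ 7623.9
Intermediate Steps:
K(f, U) = -⅑ (K(f, U) = (⅑)*(-1) = -⅑)
H(q) = 28 + 4*q (H(q) = 4*(q - 1*(-7)) = 4*(q + 7) = 4*(7 + q) = 28 + 4*q)
F(Y) = 4 + Y (F(Y) = (0 + 4) + Y = 4 + Y)
t(N) = (58 + N)*(84 + N) (t(N) = (N + 58)*(N + (28 + 4*14)) = (58 + N)*(N + (28 + 56)) = (58 + N)*(N + 84) = (58 + N)*(84 + N))
t(F(-2)) + (77*32 + K(6, 2)) = (4872 + (4 - 2)² + 142*(4 - 2)) + (77*32 - ⅑) = (4872 + 2² + 142*2) + (2464 - ⅑) = (4872 + 4 + 284) + 22175/9 = 5160 + 22175/9 = 68615/9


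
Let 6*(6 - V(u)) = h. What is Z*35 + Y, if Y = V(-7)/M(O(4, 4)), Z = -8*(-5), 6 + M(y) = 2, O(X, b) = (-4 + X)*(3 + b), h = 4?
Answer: 4196/3 ≈ 1398.7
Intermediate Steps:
V(u) = 16/3 (V(u) = 6 - ⅙*4 = 6 - ⅔ = 16/3)
M(y) = -4 (M(y) = -6 + 2 = -4)
Z = 40
Y = -4/3 (Y = (16/3)/(-4) = (16/3)*(-¼) = -4/3 ≈ -1.3333)
Z*35 + Y = 40*35 - 4/3 = 1400 - 4/3 = 4196/3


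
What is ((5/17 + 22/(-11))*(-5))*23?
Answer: 3335/17 ≈ 196.18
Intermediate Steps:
((5/17 + 22/(-11))*(-5))*23 = ((5*(1/17) + 22*(-1/11))*(-5))*23 = ((5/17 - 2)*(-5))*23 = -29/17*(-5)*23 = (145/17)*23 = 3335/17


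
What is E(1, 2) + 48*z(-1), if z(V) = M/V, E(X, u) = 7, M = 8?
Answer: -377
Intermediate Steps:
z(V) = 8/V
E(1, 2) + 48*z(-1) = 7 + 48*(8/(-1)) = 7 + 48*(8*(-1)) = 7 + 48*(-8) = 7 - 384 = -377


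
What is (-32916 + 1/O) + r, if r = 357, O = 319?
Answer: -10386320/319 ≈ -32559.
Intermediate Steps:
(-32916 + 1/O) + r = (-32916 + 1/319) + 357 = -10500203/319 + 357 = -10386320/319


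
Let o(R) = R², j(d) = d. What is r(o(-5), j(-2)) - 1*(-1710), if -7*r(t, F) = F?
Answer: 11972/7 ≈ 1710.3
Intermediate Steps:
r(t, F) = -F/7
r(o(-5), j(-2)) - 1*(-1710) = -⅐*(-2) - 1*(-1710) = 2/7 + 1710 = 11972/7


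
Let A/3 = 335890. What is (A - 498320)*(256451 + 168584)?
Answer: 216491577250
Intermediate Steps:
A = 1007670 (A = 3*335890 = 1007670)
(A - 498320)*(256451 + 168584) = (1007670 - 498320)*(256451 + 168584) = 509350*425035 = 216491577250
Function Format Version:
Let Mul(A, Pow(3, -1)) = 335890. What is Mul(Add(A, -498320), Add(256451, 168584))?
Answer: 216491577250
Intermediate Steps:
A = 1007670 (A = Mul(3, 335890) = 1007670)
Mul(Add(A, -498320), Add(256451, 168584)) = Mul(Add(1007670, -498320), Add(256451, 168584)) = Mul(509350, 425035) = 216491577250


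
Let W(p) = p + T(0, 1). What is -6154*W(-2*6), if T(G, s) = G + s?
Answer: 67694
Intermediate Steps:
W(p) = 1 + p (W(p) = p + (0 + 1) = p + 1 = 1 + p)
-6154*W(-2*6) = -6154*(1 - 2*6) = -6154*(1 - 12) = -6154*(-11) = 67694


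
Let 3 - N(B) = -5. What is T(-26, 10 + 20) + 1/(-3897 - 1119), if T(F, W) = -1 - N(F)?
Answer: -45145/5016 ≈ -9.0002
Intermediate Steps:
N(B) = 8 (N(B) = 3 - 1*(-5) = 3 + 5 = 8)
T(F, W) = -9 (T(F, W) = -1 - 1*8 = -1 - 8 = -9)
T(-26, 10 + 20) + 1/(-3897 - 1119) = -9 + 1/(-3897 - 1119) = -9 + 1/(-5016) = -9 - 1/5016 = -45145/5016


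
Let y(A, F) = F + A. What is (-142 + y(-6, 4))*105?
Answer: -15120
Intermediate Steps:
y(A, F) = A + F
(-142 + y(-6, 4))*105 = (-142 + (-6 + 4))*105 = (-142 - 2)*105 = -144*105 = -15120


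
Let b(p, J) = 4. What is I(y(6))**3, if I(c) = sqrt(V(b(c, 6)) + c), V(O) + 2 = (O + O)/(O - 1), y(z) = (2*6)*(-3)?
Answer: -106*I*sqrt(318)/9 ≈ -210.03*I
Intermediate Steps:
y(z) = -36 (y(z) = 12*(-3) = -36)
V(O) = -2 + 2*O/(-1 + O) (V(O) = -2 + (O + O)/(O - 1) = -2 + (2*O)/(-1 + O) = -2 + 2*O/(-1 + O))
I(c) = sqrt(2/3 + c) (I(c) = sqrt(2/(-1 + 4) + c) = sqrt(2/3 + c))
I(y(6))**3 = (sqrt(6 + 9*(-36))/3)**3 = (sqrt(6 - 324)/3)**3 = (sqrt(-318)/3)**3 = ((I*sqrt(318))/3)**3 = (I*sqrt(318)/3)**3 = -106*I*sqrt(318)/9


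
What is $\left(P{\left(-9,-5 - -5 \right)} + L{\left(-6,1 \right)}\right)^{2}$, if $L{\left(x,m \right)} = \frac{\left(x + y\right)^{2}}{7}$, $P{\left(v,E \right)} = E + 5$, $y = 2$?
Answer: $\frac{2601}{49} \approx 53.082$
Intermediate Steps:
$P{\left(v,E \right)} = 5 + E$
$L{\left(x,m \right)} = \frac{\left(2 + x\right)^{2}}{7}$ ($L{\left(x,m \right)} = \frac{\left(x + 2\right)^{2}}{7} = \left(2 + x\right)^{2} \cdot \frac{1}{7} = \frac{\left(2 + x\right)^{2}}{7}$)
$\left(P{\left(-9,-5 - -5 \right)} + L{\left(-6,1 \right)}\right)^{2} = \left(\left(5 - 0\right) + \frac{\left(2 - 6\right)^{2}}{7}\right)^{2} = \left(\left(5 + \left(-5 + 5\right)\right) + \frac{\left(-4\right)^{2}}{7}\right)^{2} = \left(\left(5 + 0\right) + \frac{1}{7} \cdot 16\right)^{2} = \left(5 + \frac{16}{7}\right)^{2} = \left(\frac{51}{7}\right)^{2} = \frac{2601}{49}$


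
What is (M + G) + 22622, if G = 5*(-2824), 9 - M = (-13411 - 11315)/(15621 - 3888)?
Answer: 33294763/3911 ≈ 8513.1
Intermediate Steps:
M = 43441/3911 (M = 9 - (-13411 - 11315)/(15621 - 3888) = 9 - (-24726)/11733 = 9 - 1*(-8242/3911) = 9 + 8242/3911 = 43441/3911 ≈ 11.107)
G = -14120
(M + G) + 22622 = (43441/3911 - 14120) + 22622 = -55179879/3911 + 22622 = 33294763/3911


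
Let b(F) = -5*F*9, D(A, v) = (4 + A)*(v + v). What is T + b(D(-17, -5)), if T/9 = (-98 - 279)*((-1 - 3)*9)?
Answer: 116298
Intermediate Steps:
D(A, v) = 2*v*(4 + A) (D(A, v) = (4 + A)*(2*v) = 2*v*(4 + A))
T = 122148 (T = 9*((-98 - 279)*((-1 - 3)*9)) = 9*(-(-1508)*9) = 9*(-377*(-36)) = 9*13572 = 122148)
b(F) = -45*F
T + b(D(-17, -5)) = 122148 - 90*(-5)*(4 - 17) = 122148 - 90*(-5)*(-13) = 122148 - 45*130 = 122148 - 5850 = 116298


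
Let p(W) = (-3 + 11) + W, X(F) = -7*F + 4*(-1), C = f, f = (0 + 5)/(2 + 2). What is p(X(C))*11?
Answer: -209/4 ≈ -52.250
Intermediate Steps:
f = 5/4 ≈ 1.2500
C = 5/4 ≈ 1.2500
X(F) = -4 - 7*F (X(F) = -7*F - 4 = -4 - 7*F)
p(W) = 8 + W
p(X(C))*11 = (8 + (-4 - 7*5/4))*11 = (8 + (-4 - 35/4))*11 = (8 - 51/4)*11 = -19/4*11 = -209/4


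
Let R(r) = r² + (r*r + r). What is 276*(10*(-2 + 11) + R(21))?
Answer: 274068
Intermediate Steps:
R(r) = r + 2*r² (R(r) = r² + (r² + r) = r² + (r + r²) = r + 2*r²)
276*(10*(-2 + 11) + R(21)) = 276*(10*(-2 + 11) + 21*(1 + 2*21)) = 276*(10*9 + 21*(1 + 42)) = 276*(90 + 21*43) = 276*(90 + 903) = 276*993 = 274068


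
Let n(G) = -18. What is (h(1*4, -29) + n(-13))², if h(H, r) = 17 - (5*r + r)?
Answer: 29929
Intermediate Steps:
h(H, r) = 17 - 6*r
(h(1*4, -29) + n(-13))² = ((17 - 6*(-29)) - 18)² = ((17 + 174) - 18)² = (191 - 18)² = 173² = 29929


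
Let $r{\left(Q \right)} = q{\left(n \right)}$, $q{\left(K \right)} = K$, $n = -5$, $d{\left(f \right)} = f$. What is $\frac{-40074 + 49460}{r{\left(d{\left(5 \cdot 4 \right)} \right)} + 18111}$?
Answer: $\frac{4693}{9053} \approx 0.51839$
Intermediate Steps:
$r{\left(Q \right)} = -5$
$\frac{-40074 + 49460}{r{\left(d{\left(5 \cdot 4 \right)} \right)} + 18111} = \frac{-40074 + 49460}{-5 + 18111} = \frac{9386}{18106} = 9386 \cdot \frac{1}{18106} = \frac{4693}{9053}$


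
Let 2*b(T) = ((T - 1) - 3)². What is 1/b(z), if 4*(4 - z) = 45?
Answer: 32/2025 ≈ 0.015802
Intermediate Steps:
z = -29/4 (z = 4 - ¼*45 = 4 - 45/4 = -29/4 ≈ -7.2500)
b(T) = (-4 + T)²/2 (b(T) = ((T - 1) - 3)²/2 = ((-1 + T) - 3)²/2 = (-4 + T)²/2)
1/b(z) = 1/((-4 - 29/4)²/2) = 1/((-45/4)²/2) = 1/((½)*(2025/16)) = 1/(2025/32) = 32/2025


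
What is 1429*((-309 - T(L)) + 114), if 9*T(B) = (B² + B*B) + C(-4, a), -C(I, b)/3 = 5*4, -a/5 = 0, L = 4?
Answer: -2467883/9 ≈ -2.7421e+5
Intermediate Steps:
a = 0 (a = -5*0 = 0)
C(I, b) = -60 (C(I, b) = -15*4 = -3*20 = -60)
T(B) = -20/3 + 2*B²/9 (T(B) = ((B² + B*B) - 60)/9 = ((B² + B²) - 60)/9 = (2*B² - 60)/9 = (-60 + 2*B²)/9 = -20/3 + 2*B²/9)
1429*((-309 - T(L)) + 114) = 1429*((-309 - (-20/3 + (2/9)*4²)) + 114) = 1429*((-309 - (-20/3 + (2/9)*16)) + 114) = 1429*((-309 - (-20/3 + 32/9)) + 114) = 1429*((-309 - 1*(-28/9)) + 114) = 1429*((-309 + 28/9) + 114) = 1429*(-2753/9 + 114) = 1429*(-1727/9) = -2467883/9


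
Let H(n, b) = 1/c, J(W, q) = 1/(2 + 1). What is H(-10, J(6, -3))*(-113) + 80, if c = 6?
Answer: 367/6 ≈ 61.167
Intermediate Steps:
J(W, q) = 1/3
H(n, b) = 1/6
H(-10, J(6, -3))*(-113) + 80 = (1/6)*(-113) + 80 = -113/6 + 80 = 367/6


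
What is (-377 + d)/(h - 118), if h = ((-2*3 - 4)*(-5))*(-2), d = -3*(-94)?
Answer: 95/218 ≈ 0.43578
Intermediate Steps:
d = 282
h = -100 (h = ((-6 - 4)*(-5))*(-2) = -10*(-5)*(-2) = 50*(-2) = -100)
(-377 + d)/(h - 118) = (-377 + 282)/(-100 - 118) = -95/(-218) = -95*(-1/218) = 95/218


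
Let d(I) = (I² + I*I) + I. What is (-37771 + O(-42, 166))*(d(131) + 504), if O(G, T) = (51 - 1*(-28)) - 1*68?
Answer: -1319976320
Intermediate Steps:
O(G, T) = 11 (O(G, T) = (51 + 28) - 68 = 79 - 68 = 11)
d(I) = I + 2*I² (d(I) = (I² + I²) + I = 2*I² + I = I + 2*I²)
(-37771 + O(-42, 166))*(d(131) + 504) = (-37771 + 11)*(131*(1 + 2*131) + 504) = -37760*(131*(1 + 262) + 504) = -37760*(131*263 + 504) = -37760*(34453 + 504) = -37760*34957 = -1319976320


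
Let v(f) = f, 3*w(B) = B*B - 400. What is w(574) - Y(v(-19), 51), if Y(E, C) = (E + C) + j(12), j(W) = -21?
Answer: 109681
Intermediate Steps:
w(B) = -400/3 + B²/3 (w(B) = (B*B - 400)/3 = (B² - 400)/3 = (-400 + B²)/3 = -400/3 + B²/3)
Y(E, C) = -21 + C + E (Y(E, C) = (E + C) - 21 = (C + E) - 21 = -21 + C + E)
w(574) - Y(v(-19), 51) = (-400/3 + (⅓)*574²) - (-21 + 51 - 19) = (-400/3 + (⅓)*329476) - 1*11 = (-400/3 + 329476/3) - 11 = 109692 - 11 = 109681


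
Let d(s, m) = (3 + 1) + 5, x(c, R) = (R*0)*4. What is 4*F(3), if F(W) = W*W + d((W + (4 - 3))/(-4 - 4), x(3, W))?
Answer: 72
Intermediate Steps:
x(c, R) = 0 (x(c, R) = 0*4 = 0)
d(s, m) = 9 (d(s, m) = 4 + 5 = 9)
F(W) = 9 + W² (F(W) = W*W + 9 = W² + 9 = 9 + W²)
4*F(3) = 4*(9 + 3²) = 4*(9 + 9) = 4*18 = 72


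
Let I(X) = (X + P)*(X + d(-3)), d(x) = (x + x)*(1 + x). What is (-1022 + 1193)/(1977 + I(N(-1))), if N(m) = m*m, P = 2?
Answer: 19/224 ≈ 0.084821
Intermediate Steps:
d(x) = 2*x*(1 + x) (d(x) = (2*x)*(1 + x) = 2*x*(1 + x))
N(m) = m²
I(X) = (2 + X)*(12 + X) (I(X) = (X + 2)*(X + 2*(-3)*(1 - 3)) = (2 + X)*(X + 2*(-3)*(-2)) = (2 + X)*(X + 12) = (2 + X)*(12 + X))
(-1022 + 1193)/(1977 + I(N(-1))) = (-1022 + 1193)/(1977 + (24 + ((-1)²)² + 14*(-1)²)) = 171/(1977 + (24 + 1² + 14*1)) = 171/(1977 + (24 + 1 + 14)) = 171/(1977 + 39) = 171/2016 = 171*(1/2016) = 19/224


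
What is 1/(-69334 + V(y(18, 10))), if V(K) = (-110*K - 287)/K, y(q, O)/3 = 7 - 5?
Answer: -6/416951 ≈ -1.4390e-5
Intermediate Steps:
y(q, O) = 6 (y(q, O) = 3*(7 - 5) = 3*2 = 6)
V(K) = (-287 - 110*K)/K
1/(-69334 + V(y(18, 10))) = 1/(-69334 + (-110 - 287/6)) = 1/(-69334 - 947/6) = 1/(-416951/6) = -6/416951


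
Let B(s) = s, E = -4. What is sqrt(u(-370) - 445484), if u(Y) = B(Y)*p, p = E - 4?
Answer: 2*I*sqrt(110631) ≈ 665.22*I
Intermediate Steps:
p = -8 (p = -4 - 4 = -8)
u(Y) = -8*Y (u(Y) = Y*(-8) = -8*Y)
sqrt(u(-370) - 445484) = sqrt(-8*(-370) - 445484) = sqrt(2960 - 445484) = sqrt(-442524) = 2*I*sqrt(110631)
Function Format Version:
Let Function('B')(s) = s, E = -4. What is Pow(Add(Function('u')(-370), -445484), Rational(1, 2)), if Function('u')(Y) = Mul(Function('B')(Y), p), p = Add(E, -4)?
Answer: Mul(2, I, Pow(110631, Rational(1, 2))) ≈ Mul(665.22, I)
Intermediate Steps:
p = -8 (p = Add(-4, -4) = -8)
Function('u')(Y) = Mul(-8, Y) (Function('u')(Y) = Mul(Y, -8) = Mul(-8, Y))
Pow(Add(Function('u')(-370), -445484), Rational(1, 2)) = Pow(Add(Mul(-8, -370), -445484), Rational(1, 2)) = Pow(Add(2960, -445484), Rational(1, 2)) = Pow(-442524, Rational(1, 2)) = Mul(2, I, Pow(110631, Rational(1, 2)))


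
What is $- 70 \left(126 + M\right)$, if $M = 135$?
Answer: $-18270$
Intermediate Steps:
$- 70 \left(126 + M\right) = - 70 \left(126 + 135\right) = \left(-70\right) 261 = -18270$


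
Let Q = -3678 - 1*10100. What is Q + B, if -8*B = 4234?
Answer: -57229/4 ≈ -14307.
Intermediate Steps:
B = -2117/4 (B = -⅛*4234 = -2117/4 ≈ -529.25)
Q = -13778 (Q = -3678 - 10100 = -13778)
Q + B = -13778 - 2117/4 = -57229/4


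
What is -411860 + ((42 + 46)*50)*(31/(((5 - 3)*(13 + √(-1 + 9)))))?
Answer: -65422860/161 - 136400*√2/161 ≈ -4.0755e+5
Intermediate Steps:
-411860 + ((42 + 46)*50)*(31/(((5 - 3)*(13 + √(-1 + 9))))) = -411860 + (88*50)*(31/((2*(13 + √8)))) = -411860 + 4400*(31/((2*(13 + 2*√2)))) = -411860 + 4400*(31/(26 + 4*√2)) = -411860 + 136400/(26 + 4*√2)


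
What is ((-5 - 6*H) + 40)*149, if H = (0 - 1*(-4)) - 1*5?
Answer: 6109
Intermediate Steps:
H = -1 (H = (0 + 4) - 5 = 4 - 5 = -1)
((-5 - 6*H) + 40)*149 = ((-5 - 6*(-1)) + 40)*149 = ((-5 + 6) + 40)*149 = (1 + 40)*149 = 41*149 = 6109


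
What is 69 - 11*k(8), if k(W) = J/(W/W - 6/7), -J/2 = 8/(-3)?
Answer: -1025/3 ≈ -341.67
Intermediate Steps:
J = 16/3 (J = -16/(-3) = -16*(-1)/3 = -2*(-8/3) = 16/3 ≈ 5.3333)
k(W) = 112/3 (k(W) = 16/(3*(W/W - 6/7)) = 16/(3*(1 - 6*1/7)) = 16/(3*(1 - 6/7)) = 16/(3*(1/7)) = (16/3)*7 = 112/3)
69 - 11*k(8) = 69 - 11*112/3 = 69 - 1232/3 = -1025/3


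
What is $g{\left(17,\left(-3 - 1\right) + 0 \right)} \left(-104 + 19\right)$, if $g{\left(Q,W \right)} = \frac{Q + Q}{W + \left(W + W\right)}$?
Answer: $\frac{1445}{6} \approx 240.83$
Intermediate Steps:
$g{\left(Q,W \right)} = \frac{2 Q}{3 W}$ ($g{\left(Q,W \right)} = \frac{2 Q}{W + 2 W} = \frac{2 Q}{3 W}$)
$g{\left(17,\left(-3 - 1\right) + 0 \right)} \left(-104 + 19\right) = \frac{2}{3} \cdot 17 \frac{1}{\left(-3 - 1\right) + 0} \left(-104 + 19\right) = \frac{2}{3} \cdot 17 \frac{1}{-4 + 0} \left(-85\right) = \frac{2}{3} \cdot 17 \frac{1}{-4} \left(-85\right) = \frac{2}{3} \cdot 17 \left(- \frac{1}{4}\right) \left(-85\right) = \left(- \frac{17}{6}\right) \left(-85\right) = \frac{1445}{6}$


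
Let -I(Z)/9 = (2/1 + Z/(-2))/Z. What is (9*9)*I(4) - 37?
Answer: -37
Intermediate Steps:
I(Z) = -9*(2 - Z/2)/Z (I(Z) = -9*(2/1 + Z/(-2))/Z = -9*(2*1 + Z*(-½))/Z = -9*(2 - Z/2)/Z)
(9*9)*I(4) - 37 = (9*9)*(9/2 - 18/4) - 37 = 81*(9/2 - 18*¼) - 37 = 81*(9/2 - 9/2) - 37 = 81*0 - 37 = 0 - 37 = -37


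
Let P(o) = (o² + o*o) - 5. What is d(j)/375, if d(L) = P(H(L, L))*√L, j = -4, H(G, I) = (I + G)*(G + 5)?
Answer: 82*I/125 ≈ 0.656*I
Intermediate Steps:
H(G, I) = (5 + G)*(G + I) (H(G, I) = (G + I)*(5 + G) = (5 + G)*(G + I))
P(o) = -5 + 2*o² (P(o) = (o² + o²) - 5 = 2*o² - 5 = -5 + 2*o²)
d(L) = √L*(-5 + 2*(2*L² + 10*L)²) (d(L) = (-5 + 2*(L² + 5*L + 5*L + L*L)²)*√L = (-5 + 2*(L² + 5*L + 5*L + L²)²)*√L = (-5 + 2*(2*L² + 10*L)²)*√L = √L*(-5 + 2*(2*L² + 10*L)²))
d(j)/375 = (√(-4)*(-5 + 8*(-4)²*(5 - 4)²))/375 = ((2*I)*(-5 + 8*16*1²))*(1/375) = ((2*I)*(-5 + 8*16*1))*(1/375) = ((2*I)*(-5 + 128))*(1/375) = ((2*I)*123)*(1/375) = (246*I)*(1/375) = 82*I/125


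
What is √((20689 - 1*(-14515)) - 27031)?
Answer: √8173 ≈ 90.405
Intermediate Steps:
√((20689 - 1*(-14515)) - 27031) = √((20689 + 14515) - 27031) = √(35204 - 27031) = √8173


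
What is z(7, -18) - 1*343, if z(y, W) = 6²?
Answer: -307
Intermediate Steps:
z(y, W) = 36
z(7, -18) - 1*343 = 36 - 1*343 = 36 - 343 = -307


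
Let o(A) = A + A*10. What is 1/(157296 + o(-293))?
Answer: 1/154073 ≈ 6.4904e-6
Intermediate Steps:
o(A) = 11*A (o(A) = A + 10*A = 11*A)
1/(157296 + o(-293)) = 1/(157296 + 11*(-293)) = 1/(157296 - 3223) = 1/154073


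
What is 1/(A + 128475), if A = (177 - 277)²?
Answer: 1/138475 ≈ 7.2215e-6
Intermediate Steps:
A = 10000 (A = (-100)² = 10000)
1/(A + 128475) = 1/(10000 + 128475) = 1/138475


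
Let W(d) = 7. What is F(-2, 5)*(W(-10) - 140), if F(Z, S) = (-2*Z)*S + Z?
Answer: -2394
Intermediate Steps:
F(Z, S) = Z - 2*S*Z (F(Z, S) = -2*S*Z + Z = Z - 2*S*Z)
F(-2, 5)*(W(-10) - 140) = (-2*(1 - 2*5))*(7 - 140) = -2*(1 - 10)*(-133) = -2*(-9)*(-133) = 18*(-133) = -2394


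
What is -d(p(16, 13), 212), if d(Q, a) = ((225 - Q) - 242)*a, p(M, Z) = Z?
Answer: 6360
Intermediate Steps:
d(Q, a) = a*(-17 - Q) (d(Q, a) = (-17 - Q)*a = a*(-17 - Q))
-d(p(16, 13), 212) = -(-1)*212*(17 + 13) = -(-1)*212*30 = -1*(-6360) = 6360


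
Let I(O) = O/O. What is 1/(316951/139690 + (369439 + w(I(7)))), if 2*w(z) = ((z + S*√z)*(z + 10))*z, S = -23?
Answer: 139690/51590348371 ≈ 2.7077e-6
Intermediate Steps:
I(O) = 1
w(z) = z*(10 + z)*(z - 23*√z)/2 (w(z) = (((z - 23*√z)*(z + 10))*z)/2 = (((z - 23*√z)*(10 + z))*z)/2 = (((10 + z)*(z - 23*√z))*z)/2 = (z*(10 + z)*(z - 23*√z))/2 = z*(10 + z)*(z - 23*√z)/2)
1/(316951/139690 + (369439 + w(I(7)))) = 1/(316951/139690 + (369439 + ((½)*1³ - 115*1^(3/2) + 5*1² - 23*1^(5/2)/2))) = 1/(316951*(1/139690) + (369439 + ((½)*1 - 115*1 + 5*1 - 23/2*1))) = 1/(316951/139690 + (369439 + (½ - 115 + 5 - 23/2))) = 1/(316951/139690 + (369439 - 121)) = 1/(316951/139690 + 369318) = 1/(51590348371/139690) = 139690/51590348371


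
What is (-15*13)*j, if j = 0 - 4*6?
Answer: 4680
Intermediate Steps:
j = -24 (j = 0 - 24 = -24)
(-15*13)*j = -15*13*(-24) = -195*(-24) = 4680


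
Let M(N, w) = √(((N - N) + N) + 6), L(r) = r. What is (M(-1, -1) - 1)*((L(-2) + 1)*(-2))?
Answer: -2 + 2*√5 ≈ 2.4721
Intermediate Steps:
M(N, w) = √(6 + N) (M(N, w) = √((0 + N) + 6) = √(N + 6) = √(6 + N))
(M(-1, -1) - 1)*((L(-2) + 1)*(-2)) = (√(6 - 1) - 1)*((-2 + 1)*(-2)) = (√5 - 1)*(-1*(-2)) = (-1 + √5)*2 = -2 + 2*√5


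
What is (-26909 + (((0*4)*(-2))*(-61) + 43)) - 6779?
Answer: -33645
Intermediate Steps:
(-26909 + (((0*4)*(-2))*(-61) + 43)) - 6779 = (-26909 + ((0*(-2))*(-61) + 43)) - 6779 = (-26909 + (0*(-61) + 43)) - 6779 = (-26909 + (0 + 43)) - 6779 = (-26909 + 43) - 6779 = -26866 - 6779 = -33645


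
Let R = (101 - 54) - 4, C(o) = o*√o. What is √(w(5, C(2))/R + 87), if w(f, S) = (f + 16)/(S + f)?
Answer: √(805218 + 321726*√2)/(43*√(5 + 2*√2)) ≈ 9.3307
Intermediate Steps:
C(o) = o^(3/2)
w(f, S) = (16 + f)/(S + f)
R = 43 (R = 47 - 4 = 43)
√(w(5, C(2))/R + 87) = √(((16 + 5)/(2^(3/2) + 5))/43 + 87) = √((21/(2*√2 + 5))*(1/43) + 87) = √((21/(5 + 2*√2))*(1/43) + 87) = √(21/(43*(5 + 2*√2)) + 87) = √(87 + 21/(43*(5 + 2*√2)))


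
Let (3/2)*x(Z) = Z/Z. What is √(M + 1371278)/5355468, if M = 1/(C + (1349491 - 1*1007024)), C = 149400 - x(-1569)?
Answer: 5*√119432412302409779/7902523225332 ≈ 0.00021866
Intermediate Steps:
x(Z) = ⅔ (x(Z) = 2*(Z/Z)/3 = (⅔)*1 = ⅔)
C = 448198/3 (C = 149400 - 1*⅔ = 149400 - ⅔ = 448198/3 ≈ 1.4940e+5)
M = 3/1475599 (M = 1/(448198/3 + (1349491 - 1*1007024)) = 1/(448198/3 + (1349491 - 1007024)) = 1/(448198/3 + 342467) = 1/(1475599/3) = 3/1475599 ≈ 2.0331e-6)
√(M + 1371278)/5355468 = √(3/1475599 + 1371278)/5355468 = √(2023456445525/1475599)*(1/5355468) = (5*√119432412302409779/1475599)*(1/5355468) = 5*√119432412302409779/7902523225332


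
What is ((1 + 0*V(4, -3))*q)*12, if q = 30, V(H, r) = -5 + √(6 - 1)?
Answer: 360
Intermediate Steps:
V(H, r) = -5 + √5
((1 + 0*V(4, -3))*q)*12 = ((1 + 0*(-5 + √5))*30)*12 = ((1 + 0)*30)*12 = (1*30)*12 = 30*12 = 360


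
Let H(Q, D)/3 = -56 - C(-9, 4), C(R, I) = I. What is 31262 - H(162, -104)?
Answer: 31442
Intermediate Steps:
H(Q, D) = -180 (H(Q, D) = 3*(-56 - 1*4) = 3*(-56 - 4) = 3*(-60) = -180)
31262 - H(162, -104) = 31262 - 1*(-180) = 31262 + 180 = 31442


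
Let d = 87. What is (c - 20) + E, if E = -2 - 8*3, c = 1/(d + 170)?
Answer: -11821/257 ≈ -45.996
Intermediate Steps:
c = 1/257 (c = 1/(87 + 170) = 1/257 ≈ 0.0038911)
E = -26 (E = -2 - 24 = -26)
(c - 20) + E = (1/257 - 20) - 26 = -5139/257 - 26 = -11821/257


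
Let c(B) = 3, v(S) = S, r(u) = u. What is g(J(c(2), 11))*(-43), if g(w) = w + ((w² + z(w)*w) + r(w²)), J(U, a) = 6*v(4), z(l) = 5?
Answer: -55728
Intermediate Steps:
J(U, a) = 24 (J(U, a) = 6*4 = 24)
g(w) = 2*w² + 6*w (g(w) = w + ((w² + 5*w) + w²) = w + (2*w² + 5*w) = 2*w² + 6*w)
g(J(c(2), 11))*(-43) = (2*24*(3 + 24))*(-43) = (2*24*27)*(-43) = 1296*(-43) = -55728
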